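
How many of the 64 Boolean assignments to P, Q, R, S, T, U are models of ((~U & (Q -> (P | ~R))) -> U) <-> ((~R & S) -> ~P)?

36

Initial set: {(((~U & (Q -> (P | ~R))) -> U) <-> ((~R & S) -> ~P))}.
(((~U & (Q -> (P | ~R))) -> U) <-> ((~R & S) -> ~P)): β-rule — branch into ((~U & (Q -> (P | ~R))) -> U), ((~R & S) -> ~P)  //  ~((~U & (Q -> (P | ~R))) -> U), ~((~R & S) -> ~P).
  branch 1 (add ((~U & (Q -> (P | ~R))) -> U), ((~R & S) -> ~P)):
    ((~U & (Q -> (P | ~R))) -> U): β-rule — branch into ~(~U & (Q -> (P | ~R)))  //  U.
      branch 1.1 (add ~(~U & (Q -> (P | ~R)))):
        ((~R & S) -> ~P): β-rule — branch into ~(~R & S)  //  ~P.
          branch 1.1.1 (add ~(~R & S)):
            ~(~U & (Q -> (P | ~R))): β-rule — branch into ~~U  //  ~(Q -> (P | ~R)).
              branch 1.1.1.1 (add ~~U):
                ~(~R & S): β-rule — branch into ~~R  //  ~S.
                  branch 1.1.1.1.1 (add ~~R):
                    ○ open, literals {R=T, U=T}.
                  branch 1.1.1.1.2 (add ~S):
                    ○ open, literals {S=F, U=T}.
              branch 1.1.1.2 (add ~(Q -> (P | ~R))):
                ~(Q -> (P | ~R)): α-rule — add Q, ~(P | ~R).
                ~(P | ~R): α-rule — add ~P, ~~R.
                ~(~R & S): β-rule — branch into ~~R  //  ~S.
                  branch 1.1.1.2.1 (add ~~R):
                    ○ open, literals {P=F, Q=T, R=T}.
                  branch 1.1.1.2.2 (add ~S):
                    ○ open, literals {P=F, Q=T, R=T, S=F}.
          branch 1.1.2 (add ~P):
            ~(~U & (Q -> (P | ~R))): β-rule — branch into ~~U  //  ~(Q -> (P | ~R)).
              branch 1.1.2.1 (add ~~U):
                ○ open, literals {P=F, U=T}.
              branch 1.1.2.2 (add ~(Q -> (P | ~R))):
                ~(Q -> (P | ~R)): α-rule — add Q, ~(P | ~R).
                ~(P | ~R): α-rule — add ~P, ~~R.
                ○ open, literals {P=F, Q=T, R=T}.
      branch 1.2 (add U):
        ((~R & S) -> ~P): β-rule — branch into ~(~R & S)  //  ~P.
          branch 1.2.1 (add ~(~R & S)):
            ~(~R & S): β-rule — branch into ~~R  //  ~S.
              branch 1.2.1.1 (add ~~R):
                ○ open, literals {R=T, U=T}.
              branch 1.2.1.2 (add ~S):
                ○ open, literals {S=F, U=T}.
          branch 1.2.2 (add ~P):
            ○ open, literals {P=F, U=T}.
  branch 2 (add ~((~U & (Q -> (P | ~R))) -> U), ~((~R & S) -> ~P)):
    ~((~U & (Q -> (P | ~R))) -> U): α-rule — add (~U & (Q -> (P | ~R))), ~U.
    ~((~R & S) -> ~P): α-rule — add (~R & S), ~~P.
    (~U & (Q -> (P | ~R))): α-rule — add ~U, (Q -> (P | ~R)).
    (~R & S): α-rule — add ~R, S.
    (Q -> (P | ~R)): β-rule — branch into ~Q  //  (P | ~R).
      branch 2.1 (add ~Q):
        ○ open, literals {P=T, Q=F, R=F, S=T, U=F}.
      branch 2.2 (add (P | ~R)):
        (P | ~R): β-rule — branch into P  //  ~R.
          branch 2.2.1 (add P):
            ○ open, literals {P=T, R=F, S=T, U=F}.
          branch 2.2.2 (add ~R):
            ○ open, literals {P=T, R=F, S=T, U=F}.
0 branches closed, 12 open.
Each open branch fixes some atoms; the unmentioned ones are free. Counting distinct full assignments: branch {R=T, U=T} (P, Q, S, T) contributes 16 new; branch {S=F, U=T} (P, Q, R, T) contributes 8 new; branch {P=F, Q=T, R=T} (S, T, U) contributes 4 new; branch {P=F, Q=T, R=T, S=F} (T, U) contributes 0 new; branch {P=F, U=T} (Q, R, S, T) contributes 4 new; branch {P=F, Q=T, R=T} (S, T, U) contributes 0 new; branch {R=T, U=T} (P, Q, S, T) contributes 0 new; branch {S=F, U=T} (P, Q, R, T) contributes 0 new; branch {P=F, U=T} (Q, R, S, T) contributes 0 new; branch {P=T, Q=F, R=F, S=T, U=F} (T) contributes 2 new; branch {P=T, R=F, S=T, U=F} (Q, T) contributes 2 new; branch {P=T, R=F, S=T, U=F} (Q, T) contributes 0 new. Total: 36.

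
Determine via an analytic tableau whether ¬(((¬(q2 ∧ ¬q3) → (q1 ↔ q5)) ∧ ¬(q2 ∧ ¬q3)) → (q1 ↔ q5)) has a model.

Unsatisfiable

Initial set: {¬(((¬(q2 ∧ ¬q3) → (q1 ↔ q5)) ∧ ¬(q2 ∧ ¬q3)) → (q1 ↔ q5))}.
¬(((¬(q2 ∧ ¬q3) → (q1 ↔ q5)) ∧ ¬(q2 ∧ ¬q3)) → (q1 ↔ q5)): α-rule — add ((¬(q2 ∧ ¬q3) → (q1 ↔ q5)) ∧ ¬(q2 ∧ ¬q3)), ¬(q1 ↔ q5).
((¬(q2 ∧ ¬q3) → (q1 ↔ q5)) ∧ ¬(q2 ∧ ¬q3)): α-rule — add (¬(q2 ∧ ¬q3) → (q1 ↔ q5)), ¬(q2 ∧ ¬q3).
¬(q1 ↔ q5): β-rule — branch into q1, ¬q5  //  ¬q1, q5.
  branch 1 (add q1, ¬q5):
    (¬(q2 ∧ ¬q3) → (q1 ↔ q5)): β-rule — branch into ¬¬(q2 ∧ ¬q3)  //  (q1 ↔ q5).
      branch 1.1 (add ¬¬(q2 ∧ ¬q3)):
        ¬¬(q2 ∧ ¬q3): α-rule — add q2, ¬q3.
        ¬(q2 ∧ ¬q3): β-rule — branch into ¬q2  //  ¬¬q3.
          branch 1.1.1 (add ¬q2):
            × closes — contains both q2 and ¬q2.
          branch 1.1.2 (add ¬¬q3):
            × closes — contains both q3 and ¬q3.
      branch 1.2 (add (q1 ↔ q5)):
        ¬(q2 ∧ ¬q3): β-rule — branch into ¬q2  //  ¬¬q3.
          branch 1.2.1 (add ¬q2):
            (q1 ↔ q5): β-rule — branch into q1, q5  //  ¬q1, ¬q5.
              branch 1.2.1.1 (add q1, q5):
                × closes — contains both q5 and ¬q5.
              branch 1.2.1.2 (add ¬q1, ¬q5):
                × closes — contains both q1 and ¬q1.
          branch 1.2.2 (add ¬¬q3):
            (q1 ↔ q5): β-rule — branch into q1, q5  //  ¬q1, ¬q5.
              branch 1.2.2.1 (add q1, q5):
                × closes — contains both q5 and ¬q5.
              branch 1.2.2.2 (add ¬q1, ¬q5):
                × closes — contains both q1 and ¬q1.
  branch 2 (add ¬q1, q5):
    (¬(q2 ∧ ¬q3) → (q1 ↔ q5)): β-rule — branch into ¬¬(q2 ∧ ¬q3)  //  (q1 ↔ q5).
      branch 2.1 (add ¬¬(q2 ∧ ¬q3)):
        ¬¬(q2 ∧ ¬q3): α-rule — add q2, ¬q3.
        ¬(q2 ∧ ¬q3): β-rule — branch into ¬q2  //  ¬¬q3.
          branch 2.1.1 (add ¬q2):
            × closes — contains both q2 and ¬q2.
          branch 2.1.2 (add ¬¬q3):
            × closes — contains both q3 and ¬q3.
      branch 2.2 (add (q1 ↔ q5)):
        ¬(q2 ∧ ¬q3): β-rule — branch into ¬q2  //  ¬¬q3.
          branch 2.2.1 (add ¬q2):
            (q1 ↔ q5): β-rule — branch into q1, q5  //  ¬q1, ¬q5.
              branch 2.2.1.1 (add q1, q5):
                × closes — contains both q1 and ¬q1.
              branch 2.2.1.2 (add ¬q1, ¬q5):
                × closes — contains both q5 and ¬q5.
          branch 2.2.2 (add ¬¬q3):
            (q1 ↔ q5): β-rule — branch into q1, q5  //  ¬q1, ¬q5.
              branch 2.2.2.1 (add q1, q5):
                × closes — contains both q1 and ¬q1.
              branch 2.2.2.2 (add ¬q1, ¬q5):
                × closes — contains both q5 and ¬q5.
All 12 branches close.
Every branch closed; the formula is unsatisfiable.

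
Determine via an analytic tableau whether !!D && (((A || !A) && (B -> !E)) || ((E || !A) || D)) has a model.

Satisfiable

Initial set: {(!!D && (((A || !A) && (B -> !E)) || ((E || !A) || D)))}.
(!!D && (((A || !A) && (B -> !E)) || ((E || !A) || D))): α-rule — add !!D, (((A || !A) && (B -> !E)) || ((E || !A) || D)).
!!D: drop double negation, giving D.
(((A || !A) && (B -> !E)) || ((E || !A) || D)): β-rule — branch into ((A || !A) && (B -> !E))  //  ((E || !A) || D).
  branch 1 (add ((A || !A) && (B -> !E))):
    ((A || !A) && (B -> !E)): α-rule — add (A || !A), (B -> !E).
    (A || !A): β-rule — branch into A  //  !A.
      branch 1.1 (add A):
        (B -> !E): β-rule — branch into !B  //  !E.
          branch 1.1.1 (add !B):
            ○ open, literals {A=true, B=false, D=true}.
          branch 1.1.2 (add !E):
            ○ open, literals {A=true, D=true, E=false}.
      branch 1.2 (add !A):
        (B -> !E): β-rule — branch into !B  //  !E.
          branch 1.2.1 (add !B):
            ○ open, literals {A=false, B=false, D=true}.
          branch 1.2.2 (add !E):
            ○ open, literals {A=false, D=true, E=false}.
  branch 2 (add ((E || !A) || D)):
    ((E || !A) || D): β-rule — branch into (E || !A)  //  D.
      branch 2.1 (add (E || !A)):
        (E || !A): β-rule — branch into E  //  !A.
          branch 2.1.1 (add E):
            ○ open, literals {D=true, E=true}.
          branch 2.1.2 (add !A):
            ○ open, literals {A=false, D=true}.
      branch 2.2 (add D):
        ○ open, literals {D=true}.
0 branches closed, 7 open.
An open branch gives a satisfying assignment: A=true, B=false, D=true.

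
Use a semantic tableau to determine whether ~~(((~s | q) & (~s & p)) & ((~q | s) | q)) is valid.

Not valid

Assume the negation and expand:
Initial set: {~~~(((~s | q) & (~s & p)) & ((~q | s) | q))}.
~~~(((~s | q) & (~s & p)) & ((~q | s) | q)): drop double negation, giving ~(((~s | q) & (~s & p)) & ((~q | s) | q)).
~(((~s | q) & (~s & p)) & ((~q | s) | q)): β-rule — branch into ~((~s | q) & (~s & p))  //  ~((~q | s) | q).
  branch 1 (add ~((~s | q) & (~s & p))):
    ~((~s | q) & (~s & p)): β-rule — branch into ~(~s | q)  //  ~(~s & p).
      branch 1.1 (add ~(~s | q)):
        ~(~s | q): α-rule — add ~~s, ~q.
        ○ open, literals {q=false, s=true}.
      branch 1.2 (add ~(~s & p)):
        ~(~s & p): β-rule — branch into ~~s  //  ~p.
          branch 1.2.1 (add ~~s):
            ○ open, literals {s=true}.
          branch 1.2.2 (add ~p):
            ○ open, literals {p=false}.
  branch 2 (add ~((~q | s) | q)):
    ~((~q | s) | q): α-rule — add ~(~q | s), ~q.
    ~(~q | s): α-rule — add ~~q, ~s.
    × closes — contains both q and ~q.
1 branch closed, 3 open.
An open branch gives a countermodel: q=false, s=true (unmentioned atoms arbitrary); under it the original formula is false.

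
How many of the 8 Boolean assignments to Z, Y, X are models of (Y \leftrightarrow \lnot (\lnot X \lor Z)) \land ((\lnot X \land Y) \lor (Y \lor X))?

Initial set: {T ((Y \leftrightarrow \lnot (\lnot X \lor Z)) \land ((\lnot X \land Y) \lor (Y \lor X)))}.
T ((Y \leftrightarrow \lnot (\lnot X \lor Z)) \land ((\lnot X \land Y) \lor (Y \lor X))): α-rule — add T (Y \leftrightarrow \lnot (\lnot X \lor Z)), T ((\lnot X \land Y) \lor (Y \lor X)).
T (Y \leftrightarrow \lnot (\lnot X \lor Z)): β-rule — branch into T Y, T \lnot (\lnot X \lor Z)  //  F Y, F \lnot (\lnot X \lor Z).
  branch 1 (add T Y, T \lnot (\lnot X \lor Z)):
    T \lnot (\lnot X \lor Z): α-rule — add F \lnot X, F Z.
    T ((\lnot X \land Y) \lor (Y \lor X)): β-rule — branch into T (\lnot X \land Y)  //  T (Y \lor X).
      branch 1.1 (add T (\lnot X \land Y)):
        T (\lnot X \land Y): α-rule — add T \lnot X, T Y.
        × closes — contains both X and \lnot X.
      branch 1.2 (add T (Y \lor X)):
        T (Y \lor X): β-rule — branch into T Y  //  T X.
          branch 1.2.1 (add T Y):
            ○ open, literals {X=1, Y=1, Z=0}.
          branch 1.2.2 (add T X):
            ○ open, literals {X=1, Y=1, Z=0}.
  branch 2 (add F Y, F \lnot (\lnot X \lor Z)):
    T ((\lnot X \land Y) \lor (Y \lor X)): β-rule — branch into T (\lnot X \land Y)  //  T (Y \lor X).
      branch 2.1 (add T (\lnot X \land Y)):
        T (\lnot X \land Y): α-rule — add T \lnot X, T Y.
        × closes — contains both Y and \lnot Y.
      branch 2.2 (add T (Y \lor X)):
        F \lnot (\lnot X \lor Z): β-rule — branch into T \lnot X  //  T Z.
          branch 2.2.1 (add T \lnot X):
            T (Y \lor X): β-rule — branch into T Y  //  T X.
              branch 2.2.1.1 (add T Y):
                × closes — contains both Y and \lnot Y.
              branch 2.2.1.2 (add T X):
                × closes — contains both X and \lnot X.
          branch 2.2.2 (add T Z):
            T (Y \lor X): β-rule — branch into T Y  //  T X.
              branch 2.2.2.1 (add T Y):
                × closes — contains both Y and \lnot Y.
              branch 2.2.2.2 (add T X):
                ○ open, literals {X=1, Y=0, Z=1}.
5 branches closed, 3 open.
Each open branch fixes some atoms; the unmentioned ones are free. Counting distinct full assignments: branch {X=1, Y=1, Z=0} (none free) contributes 1 new; branch {X=1, Y=1, Z=0} (none free) contributes 0 new; branch {X=1, Y=0, Z=1} (none free) contributes 1 new. Total: 2.

2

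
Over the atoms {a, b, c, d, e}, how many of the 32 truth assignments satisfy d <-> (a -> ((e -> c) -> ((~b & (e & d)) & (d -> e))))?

Initial set: {(d <-> (a -> ((e -> c) -> ((~b & (e & d)) & (d -> e)))))}.
(d <-> (a -> ((e -> c) -> ((~b & (e & d)) & (d -> e))))): β-rule — branch into d, (a -> ((e -> c) -> ((~b & (e & d)) & (d -> e))))  //  ~d, ~(a -> ((e -> c) -> ((~b & (e & d)) & (d -> e)))).
  branch 1 (add d, (a -> ((e -> c) -> ((~b & (e & d)) & (d -> e))))):
    (a -> ((e -> c) -> ((~b & (e & d)) & (d -> e)))): β-rule — branch into ~a  //  ((e -> c) -> ((~b & (e & d)) & (d -> e))).
      branch 1.1 (add ~a):
        ○ open, literals {a=F, d=T}.
      branch 1.2 (add ((e -> c) -> ((~b & (e & d)) & (d -> e)))):
        ((e -> c) -> ((~b & (e & d)) & (d -> e))): β-rule — branch into ~(e -> c)  //  ((~b & (e & d)) & (d -> e)).
          branch 1.2.1 (add ~(e -> c)):
            ~(e -> c): α-rule — add e, ~c.
            ○ open, literals {c=F, d=T, e=T}.
          branch 1.2.2 (add ((~b & (e & d)) & (d -> e))):
            ((~b & (e & d)) & (d -> e)): α-rule — add (~b & (e & d)), (d -> e).
            (~b & (e & d)): α-rule — add ~b, (e & d).
            (e & d): α-rule — add e, d.
            (d -> e): β-rule — branch into ~d  //  e.
              branch 1.2.2.1 (add ~d):
                × closes — contains both d and ~d.
              branch 1.2.2.2 (add e):
                ○ open, literals {b=F, d=T, e=T}.
  branch 2 (add ~d, ~(a -> ((e -> c) -> ((~b & (e & d)) & (d -> e))))):
    ~(a -> ((e -> c) -> ((~b & (e & d)) & (d -> e)))): α-rule — add a, ~((e -> c) -> ((~b & (e & d)) & (d -> e))).
    ~((e -> c) -> ((~b & (e & d)) & (d -> e))): α-rule — add (e -> c), ~((~b & (e & d)) & (d -> e)).
    (e -> c): β-rule — branch into ~e  //  c.
      branch 2.1 (add ~e):
        ~((~b & (e & d)) & (d -> e)): β-rule — branch into ~(~b & (e & d))  //  ~(d -> e).
          branch 2.1.1 (add ~(~b & (e & d))):
            ~(~b & (e & d)): β-rule — branch into ~~b  //  ~(e & d).
              branch 2.1.1.1 (add ~~b):
                ○ open, literals {a=T, b=T, d=F, e=F}.
              branch 2.1.1.2 (add ~(e & d)):
                ~(e & d): β-rule — branch into ~e  //  ~d.
                  branch 2.1.1.2.1 (add ~e):
                    ○ open, literals {a=T, d=F, e=F}.
                  branch 2.1.1.2.2 (add ~d):
                    ○ open, literals {a=T, d=F, e=F}.
          branch 2.1.2 (add ~(d -> e)):
            ~(d -> e): α-rule — add d, ~e.
            × closes — contains both d and ~d.
      branch 2.2 (add c):
        ~((~b & (e & d)) & (d -> e)): β-rule — branch into ~(~b & (e & d))  //  ~(d -> e).
          branch 2.2.1 (add ~(~b & (e & d))):
            ~(~b & (e & d)): β-rule — branch into ~~b  //  ~(e & d).
              branch 2.2.1.1 (add ~~b):
                ○ open, literals {a=T, b=T, c=T, d=F}.
              branch 2.2.1.2 (add ~(e & d)):
                ~(e & d): β-rule — branch into ~e  //  ~d.
                  branch 2.2.1.2.1 (add ~e):
                    ○ open, literals {a=T, c=T, d=F, e=F}.
                  branch 2.2.1.2.2 (add ~d):
                    ○ open, literals {a=T, c=T, d=F}.
          branch 2.2.2 (add ~(d -> e)):
            ~(d -> e): α-rule — add d, ~e.
            × closes — contains both d and ~d.
3 branches closed, 9 open.
Each open branch fixes some atoms; the unmentioned ones are free. Counting distinct full assignments: branch {a=F, d=T} (b, c, e) contributes 8 new; branch {c=F, d=T, e=T} (a, b) contributes 2 new; branch {b=F, d=T, e=T} (a, c) contributes 1 new; branch {a=T, b=T, d=F, e=F} (c) contributes 2 new; branch {a=T, d=F, e=F} (b, c) contributes 2 new; branch {a=T, d=F, e=F} (b, c) contributes 0 new; branch {a=T, b=T, c=T, d=F} (e) contributes 1 new; branch {a=T, c=T, d=F, e=F} (b) contributes 0 new; branch {a=T, c=T, d=F} (b, e) contributes 1 new. Total: 17.

17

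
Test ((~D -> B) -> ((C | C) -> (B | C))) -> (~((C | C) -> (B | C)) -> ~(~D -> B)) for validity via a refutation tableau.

Valid

Assume the negation and expand:
Initial set: {~(((~D -> B) -> ((C | C) -> (B | C))) -> (~((C | C) -> (B | C)) -> ~(~D -> B)))}.
~(((~D -> B) -> ((C | C) -> (B | C))) -> (~((C | C) -> (B | C)) -> ~(~D -> B))): α-rule — add ((~D -> B) -> ((C | C) -> (B | C))), ~(~((C | C) -> (B | C)) -> ~(~D -> B)).
~(~((C | C) -> (B | C)) -> ~(~D -> B)): α-rule — add ~((C | C) -> (B | C)), ~~(~D -> B).
~((C | C) -> (B | C)): α-rule — add (C | C), ~(B | C).
~(B | C): α-rule — add ~B, ~C.
((~D -> B) -> ((C | C) -> (B | C))): β-rule — branch into ~(~D -> B)  //  ((C | C) -> (B | C)).
  branch 1 (add ~(~D -> B)):
    ~(~D -> B): α-rule — add ~D, ~B.
    ~~(~D -> B): β-rule — branch into ~~D  //  B.
      branch 1.1 (add ~~D):
        × closes — contains both D and ~D.
      branch 1.2 (add B):
        × closes — contains both B and ~B.
  branch 2 (add ((C | C) -> (B | C))):
    ~~(~D -> B): β-rule — branch into ~~D  //  B.
      branch 2.1 (add ~~D):
        (C | C): β-rule — branch into C  //  C.
          branch 2.1.1 (add C):
            × closes — contains both C and ~C.
          branch 2.1.2 (add C):
            × closes — contains both C and ~C.
      branch 2.2 (add B):
        × closes — contains both B and ~B.
All 5 branches close.
Every branch closed, so the negation is unsatisfiable and the formula is valid.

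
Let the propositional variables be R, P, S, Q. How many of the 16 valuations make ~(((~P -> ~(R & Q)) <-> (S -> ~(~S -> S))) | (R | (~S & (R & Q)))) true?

4

Initial set: {T ~(((~P -> ~(R & Q)) <-> (S -> ~(~S -> S))) | (R | (~S & (R & Q))))}.
T ~(((~P -> ~(R & Q)) <-> (S -> ~(~S -> S))) | (R | (~S & (R & Q)))): α-rule — add F ((~P -> ~(R & Q)) <-> (S -> ~(~S -> S))), F (R | (~S & (R & Q))).
F (R | (~S & (R & Q))): α-rule — add F R, F (~S & (R & Q)).
F ((~P -> ~(R & Q)) <-> (S -> ~(~S -> S))): β-rule — branch into T (~P -> ~(R & Q)), F (S -> ~(~S -> S))  //  F (~P -> ~(R & Q)), T (S -> ~(~S -> S)).
  branch 1 (add T (~P -> ~(R & Q)), F (S -> ~(~S -> S))):
    F (S -> ~(~S -> S)): α-rule — add T S, F ~(~S -> S).
    F (~S & (R & Q)): β-rule — branch into F ~S  //  F (R & Q).
      branch 1.1 (add F ~S):
        T (~P -> ~(R & Q)): β-rule — branch into F ~P  //  T ~(R & Q).
          branch 1.1.1 (add F ~P):
            F ~(~S -> S): β-rule — branch into F ~S  //  T S.
              branch 1.1.1.1 (add F ~S):
                ○ open, literals {P=T, R=F, S=T}.
              branch 1.1.1.2 (add T S):
                ○ open, literals {P=T, R=F, S=T}.
          branch 1.1.2 (add T ~(R & Q)):
            F ~(~S -> S): β-rule — branch into F ~S  //  T S.
              branch 1.1.2.1 (add F ~S):
                T ~(R & Q): β-rule — branch into F R  //  F Q.
                  branch 1.1.2.1.1 (add F R):
                    ○ open, literals {R=F, S=T}.
                  branch 1.1.2.1.2 (add F Q):
                    ○ open, literals {Q=F, R=F, S=T}.
              branch 1.1.2.2 (add T S):
                T ~(R & Q): β-rule — branch into F R  //  F Q.
                  branch 1.1.2.2.1 (add F R):
                    ○ open, literals {R=F, S=T}.
                  branch 1.1.2.2.2 (add F Q):
                    ○ open, literals {Q=F, R=F, S=T}.
      branch 1.2 (add F (R & Q)):
        T (~P -> ~(R & Q)): β-rule — branch into F ~P  //  T ~(R & Q).
          branch 1.2.1 (add F ~P):
            F ~(~S -> S): β-rule — branch into F ~S  //  T S.
              branch 1.2.1.1 (add F ~S):
                F (R & Q): β-rule — branch into F R  //  F Q.
                  branch 1.2.1.1.1 (add F R):
                    ○ open, literals {P=T, R=F, S=T}.
                  branch 1.2.1.1.2 (add F Q):
                    ○ open, literals {P=T, Q=F, R=F, S=T}.
              branch 1.2.1.2 (add T S):
                F (R & Q): β-rule — branch into F R  //  F Q.
                  branch 1.2.1.2.1 (add F R):
                    ○ open, literals {P=T, R=F, S=T}.
                  branch 1.2.1.2.2 (add F Q):
                    ○ open, literals {P=T, Q=F, R=F, S=T}.
          branch 1.2.2 (add T ~(R & Q)):
            F ~(~S -> S): β-rule — branch into F ~S  //  T S.
              branch 1.2.2.1 (add F ~S):
                F (R & Q): β-rule — branch into F R  //  F Q.
                  branch 1.2.2.1.1 (add F R):
                    T ~(R & Q): β-rule — branch into F R  //  F Q.
                      branch 1.2.2.1.1.1 (add F R):
                        ○ open, literals {R=F, S=T}.
                      branch 1.2.2.1.1.2 (add F Q):
                        ○ open, literals {Q=F, R=F, S=T}.
                  branch 1.2.2.1.2 (add F Q):
                    T ~(R & Q): β-rule — branch into F R  //  F Q.
                      branch 1.2.2.1.2.1 (add F R):
                        ○ open, literals {Q=F, R=F, S=T}.
                      branch 1.2.2.1.2.2 (add F Q):
                        ○ open, literals {Q=F, R=F, S=T}.
              branch 1.2.2.2 (add T S):
                F (R & Q): β-rule — branch into F R  //  F Q.
                  branch 1.2.2.2.1 (add F R):
                    T ~(R & Q): β-rule — branch into F R  //  F Q.
                      branch 1.2.2.2.1.1 (add F R):
                        ○ open, literals {R=F, S=T}.
                      branch 1.2.2.2.1.2 (add F Q):
                        ○ open, literals {Q=F, R=F, S=T}.
                  branch 1.2.2.2.2 (add F Q):
                    T ~(R & Q): β-rule — branch into F R  //  F Q.
                      branch 1.2.2.2.2.1 (add F R):
                        ○ open, literals {Q=F, R=F, S=T}.
                      branch 1.2.2.2.2.2 (add F Q):
                        ○ open, literals {Q=F, R=F, S=T}.
  branch 2 (add F (~P -> ~(R & Q)), T (S -> ~(~S -> S))):
    F (~P -> ~(R & Q)): α-rule — add T ~P, F ~(R & Q).
    F ~(R & Q): α-rule — add T R, T Q.
    × closes — contains both R and ~R.
1 branch closed, 18 open.
Each open branch fixes some atoms; the unmentioned ones are free. Counting distinct full assignments: branch {P=T, R=F, S=T} (Q) contributes 2 new; branch {P=T, R=F, S=T} (Q) contributes 0 new; branch {R=F, S=T} (P, Q) contributes 2 new; branch {Q=F, R=F, S=T} (P) contributes 0 new; branch {R=F, S=T} (P, Q) contributes 0 new; branch {Q=F, R=F, S=T} (P) contributes 0 new; branch {P=T, R=F, S=T} (Q) contributes 0 new; branch {P=T, Q=F, R=F, S=T} (none free) contributes 0 new; branch {P=T, R=F, S=T} (Q) contributes 0 new; branch {P=T, Q=F, R=F, S=T} (none free) contributes 0 new; branch {R=F, S=T} (P, Q) contributes 0 new; branch {Q=F, R=F, S=T} (P) contributes 0 new; branch {Q=F, R=F, S=T} (P) contributes 0 new; branch {Q=F, R=F, S=T} (P) contributes 0 new; branch {R=F, S=T} (P, Q) contributes 0 new; branch {Q=F, R=F, S=T} (P) contributes 0 new; branch {Q=F, R=F, S=T} (P) contributes 0 new; branch {Q=F, R=F, S=T} (P) contributes 0 new. Total: 4.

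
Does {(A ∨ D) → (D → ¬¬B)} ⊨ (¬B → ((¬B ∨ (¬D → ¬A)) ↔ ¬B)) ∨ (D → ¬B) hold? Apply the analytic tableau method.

Initial set: {((A ∨ D) → (D → ¬¬B)); ¬((¬B → ((¬B ∨ (¬D → ¬A)) ↔ ¬B)) ∨ (D → ¬B))}.
¬((¬B → ((¬B ∨ (¬D → ¬A)) ↔ ¬B)) ∨ (D → ¬B)): α-rule — add ¬(¬B → ((¬B ∨ (¬D → ¬A)) ↔ ¬B)), ¬(D → ¬B).
¬(¬B → ((¬B ∨ (¬D → ¬A)) ↔ ¬B)): α-rule — add ¬B, ¬((¬B ∨ (¬D → ¬A)) ↔ ¬B).
¬(D → ¬B): α-rule — add D, ¬¬B.
× closes — contains both B and ¬B.
All 1 branch closes.
Every branch closed, so the premises entail the conclusion.

Yes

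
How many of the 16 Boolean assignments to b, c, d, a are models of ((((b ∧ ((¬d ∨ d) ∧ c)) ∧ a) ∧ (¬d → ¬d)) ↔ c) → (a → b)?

Initial set: {(((((b ∧ ((¬d ∨ d) ∧ c)) ∧ a) ∧ (¬d → ¬d)) ↔ c) → (a → b))}.
(((((b ∧ ((¬d ∨ d) ∧ c)) ∧ a) ∧ (¬d → ¬d)) ↔ c) → (a → b)): β-rule — branch into ¬((((b ∧ ((¬d ∨ d) ∧ c)) ∧ a) ∧ (¬d → ¬d)) ↔ c)  //  (a → b).
  branch 1 (add ¬((((b ∧ ((¬d ∨ d) ∧ c)) ∧ a) ∧ (¬d → ¬d)) ↔ c)):
    ¬((((b ∧ ((¬d ∨ d) ∧ c)) ∧ a) ∧ (¬d → ¬d)) ↔ c): β-rule — branch into (((b ∧ ((¬d ∨ d) ∧ c)) ∧ a) ∧ (¬d → ¬d)), ¬c  //  ¬(((b ∧ ((¬d ∨ d) ∧ c)) ∧ a) ∧ (¬d → ¬d)), c.
      branch 1.1 (add (((b ∧ ((¬d ∨ d) ∧ c)) ∧ a) ∧ (¬d → ¬d)), ¬c):
        (((b ∧ ((¬d ∨ d) ∧ c)) ∧ a) ∧ (¬d → ¬d)): α-rule — add ((b ∧ ((¬d ∨ d) ∧ c)) ∧ a), (¬d → ¬d).
        ((b ∧ ((¬d ∨ d) ∧ c)) ∧ a): α-rule — add (b ∧ ((¬d ∨ d) ∧ c)), a.
        (b ∧ ((¬d ∨ d) ∧ c)): α-rule — add b, ((¬d ∨ d) ∧ c).
        ((¬d ∨ d) ∧ c): α-rule — add (¬d ∨ d), c.
        × closes — contains both c and ¬c.
      branch 1.2 (add ¬(((b ∧ ((¬d ∨ d) ∧ c)) ∧ a) ∧ (¬d → ¬d)), c):
        ¬(((b ∧ ((¬d ∨ d) ∧ c)) ∧ a) ∧ (¬d → ¬d)): β-rule — branch into ¬((b ∧ ((¬d ∨ d) ∧ c)) ∧ a)  //  ¬(¬d → ¬d).
          branch 1.2.1 (add ¬((b ∧ ((¬d ∨ d) ∧ c)) ∧ a)):
            ¬((b ∧ ((¬d ∨ d) ∧ c)) ∧ a): β-rule — branch into ¬(b ∧ ((¬d ∨ d) ∧ c))  //  ¬a.
              branch 1.2.1.1 (add ¬(b ∧ ((¬d ∨ d) ∧ c))):
                ¬(b ∧ ((¬d ∨ d) ∧ c)): β-rule — branch into ¬b  //  ¬((¬d ∨ d) ∧ c).
                  branch 1.2.1.1.1 (add ¬b):
                    ○ open, literals {b=false, c=true}.
                  branch 1.2.1.1.2 (add ¬((¬d ∨ d) ∧ c)):
                    ¬((¬d ∨ d) ∧ c): β-rule — branch into ¬(¬d ∨ d)  //  ¬c.
                      branch 1.2.1.1.2.1 (add ¬(¬d ∨ d)):
                        ¬(¬d ∨ d): α-rule — add ¬¬d, ¬d.
                        × closes — contains both d and ¬d.
                      branch 1.2.1.1.2.2 (add ¬c):
                        × closes — contains both c and ¬c.
              branch 1.2.1.2 (add ¬a):
                ○ open, literals {a=false, c=true}.
          branch 1.2.2 (add ¬(¬d → ¬d)):
            ¬(¬d → ¬d): α-rule — add ¬d, ¬¬d.
            × closes — contains both d and ¬d.
  branch 2 (add (a → b)):
    (a → b): β-rule — branch into ¬a  //  b.
      branch 2.1 (add ¬a):
        ○ open, literals {a=false}.
      branch 2.2 (add b):
        ○ open, literals {b=true}.
4 branches closed, 4 open.
Each open branch fixes some atoms; the unmentioned ones are free. Counting distinct full assignments: branch {b=false, c=true} (d, a) contributes 4 new; branch {a=false, c=true} (b, d) contributes 2 new; branch {a=false} (b, c, d) contributes 4 new; branch {b=true} (c, d, a) contributes 4 new. Total: 14.

14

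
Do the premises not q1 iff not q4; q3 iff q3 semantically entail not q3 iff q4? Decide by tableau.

Initial set: {(not q1 iff not q4); (q3 iff q3); not (not q3 iff q4)}.
(not q1 iff not q4): β-rule — branch into not q1, not q4  //  not not q1, not not q4.
  branch 1 (add not q1, not q4):
    (q3 iff q3): β-rule — branch into q3, q3  //  not q3, not q3.
      branch 1.1 (add q3, q3):
        not (not q3 iff q4): β-rule — branch into not q3, not q4  //  not not q3, q4.
          branch 1.1.1 (add not q3, not q4):
            × closes — contains both q3 and not q3.
          branch 1.1.2 (add not not q3, q4):
            × closes — contains both q4 and not q4.
      branch 1.2 (add not q3, not q3):
        not (not q3 iff q4): β-rule — branch into not q3, not q4  //  not not q3, q4.
          branch 1.2.1 (add not q3, not q4):
            ○ open, literals {q1=F, q3=F, q4=F}.
          branch 1.2.2 (add not not q3, q4):
            × closes — contains both q3 and not q3.
  branch 2 (add not not q1, not not q4):
    (q3 iff q3): β-rule — branch into q3, q3  //  not q3, not q3.
      branch 2.1 (add q3, q3):
        not (not q3 iff q4): β-rule — branch into not q3, not q4  //  not not q3, q4.
          branch 2.1.1 (add not q3, not q4):
            × closes — contains both q3 and not q3.
          branch 2.1.2 (add not not q3, q4):
            ○ open, literals {q1=T, q3=T, q4=T}.
      branch 2.2 (add not q3, not q3):
        not (not q3 iff q4): β-rule — branch into not q3, not q4  //  not not q3, q4.
          branch 2.2.1 (add not q3, not q4):
            × closes — contains both q4 and not q4.
          branch 2.2.2 (add not not q3, q4):
            × closes — contains both q3 and not q3.
6 branches closed, 2 open.
An open branch gives a countermodel: q1=F, q3=F, q4=F (unmentioned atoms arbitrary); the premises hold there but the conclusion fails.

No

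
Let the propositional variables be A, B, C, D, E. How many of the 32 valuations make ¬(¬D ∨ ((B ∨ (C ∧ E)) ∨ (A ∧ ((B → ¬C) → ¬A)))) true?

Initial set: {¬(¬D ∨ ((B ∨ (C ∧ E)) ∨ (A ∧ ((B → ¬C) → ¬A))))}.
¬(¬D ∨ ((B ∨ (C ∧ E)) ∨ (A ∧ ((B → ¬C) → ¬A)))): α-rule — add ¬¬D, ¬((B ∨ (C ∧ E)) ∨ (A ∧ ((B → ¬C) → ¬A))).
¬((B ∨ (C ∧ E)) ∨ (A ∧ ((B → ¬C) → ¬A))): α-rule — add ¬(B ∨ (C ∧ E)), ¬(A ∧ ((B → ¬C) → ¬A)).
¬(B ∨ (C ∧ E)): α-rule — add ¬B, ¬(C ∧ E).
¬(A ∧ ((B → ¬C) → ¬A)): β-rule — branch into ¬A  //  ¬((B → ¬C) → ¬A).
  branch 1 (add ¬A):
    ¬(C ∧ E): β-rule — branch into ¬C  //  ¬E.
      branch 1.1 (add ¬C):
        ○ open, literals {A=false, B=false, C=false, D=true}.
      branch 1.2 (add ¬E):
        ○ open, literals {A=false, B=false, D=true, E=false}.
  branch 2 (add ¬((B → ¬C) → ¬A)):
    ¬((B → ¬C) → ¬A): α-rule — add (B → ¬C), ¬¬A.
    ¬(C ∧ E): β-rule — branch into ¬C  //  ¬E.
      branch 2.1 (add ¬C):
        (B → ¬C): β-rule — branch into ¬B  //  ¬C.
          branch 2.1.1 (add ¬B):
            ○ open, literals {A=true, B=false, C=false, D=true}.
          branch 2.1.2 (add ¬C):
            ○ open, literals {A=true, B=false, C=false, D=true}.
      branch 2.2 (add ¬E):
        (B → ¬C): β-rule — branch into ¬B  //  ¬C.
          branch 2.2.1 (add ¬B):
            ○ open, literals {A=true, B=false, D=true, E=false}.
          branch 2.2.2 (add ¬C):
            ○ open, literals {A=true, B=false, C=false, D=true, E=false}.
0 branches closed, 6 open.
Each open branch fixes some atoms; the unmentioned ones are free. Counting distinct full assignments: branch {A=false, B=false, C=false, D=true} (E) contributes 2 new; branch {A=false, B=false, D=true, E=false} (C) contributes 1 new; branch {A=true, B=false, C=false, D=true} (E) contributes 2 new; branch {A=true, B=false, C=false, D=true} (E) contributes 0 new; branch {A=true, B=false, D=true, E=false} (C) contributes 1 new; branch {A=true, B=false, C=false, D=true, E=false} (none free) contributes 0 new. Total: 6.

6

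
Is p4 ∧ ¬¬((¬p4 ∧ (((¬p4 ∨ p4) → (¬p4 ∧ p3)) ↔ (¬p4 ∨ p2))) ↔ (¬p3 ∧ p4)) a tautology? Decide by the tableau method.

Not valid

Assume the negation and expand:
Initial set: {F (p4 ∧ ¬¬((¬p4 ∧ (((¬p4 ∨ p4) → (¬p4 ∧ p3)) ↔ (¬p4 ∨ p2))) ↔ (¬p3 ∧ p4)))}.
F (p4 ∧ ¬¬((¬p4 ∧ (((¬p4 ∨ p4) → (¬p4 ∧ p3)) ↔ (¬p4 ∨ p2))) ↔ (¬p3 ∧ p4))): β-rule — branch into F p4  //  F ¬¬((¬p4 ∧ (((¬p4 ∨ p4) → (¬p4 ∧ p3)) ↔ (¬p4 ∨ p2))) ↔ (¬p3 ∧ p4)).
  branch 1 (add F p4):
    ○ open, literals {p4=false}.
  branch 2 (add F ¬¬((¬p4 ∧ (((¬p4 ∨ p4) → (¬p4 ∧ p3)) ↔ (¬p4 ∨ p2))) ↔ (¬p3 ∧ p4))):
    F ¬¬((¬p4 ∧ (((¬p4 ∨ p4) → (¬p4 ∧ p3)) ↔ (¬p4 ∨ p2))) ↔ (¬p3 ∧ p4)): drop double negation, giving F ((¬p4 ∧ (((¬p4 ∨ p4) → (¬p4 ∧ p3)) ↔ (¬p4 ∨ p2))) ↔ (¬p3 ∧ p4)).
    F ((¬p4 ∧ (((¬p4 ∨ p4) → (¬p4 ∧ p3)) ↔ (¬p4 ∨ p2))) ↔ (¬p3 ∧ p4)): β-rule — branch into T (¬p4 ∧ (((¬p4 ∨ p4) → (¬p4 ∧ p3)) ↔ (¬p4 ∨ p2))), F (¬p3 ∧ p4)  //  F (¬p4 ∧ (((¬p4 ∨ p4) → (¬p4 ∧ p3)) ↔ (¬p4 ∨ p2))), T (¬p3 ∧ p4).
      branch 2.1 (add T (¬p4 ∧ (((¬p4 ∨ p4) → (¬p4 ∧ p3)) ↔ (¬p4 ∨ p2))), F (¬p3 ∧ p4)):
        T (¬p4 ∧ (((¬p4 ∨ p4) → (¬p4 ∧ p3)) ↔ (¬p4 ∨ p2))): α-rule — add T ¬p4, T (((¬p4 ∨ p4) → (¬p4 ∧ p3)) ↔ (¬p4 ∨ p2)).
        F (¬p3 ∧ p4): β-rule — branch into F ¬p3  //  F p4.
          branch 2.1.1 (add F ¬p3):
            T (((¬p4 ∨ p4) → (¬p4 ∧ p3)) ↔ (¬p4 ∨ p2)): β-rule — branch into T ((¬p4 ∨ p4) → (¬p4 ∧ p3)), T (¬p4 ∨ p2)  //  F ((¬p4 ∨ p4) → (¬p4 ∧ p3)), F (¬p4 ∨ p2).
              branch 2.1.1.1 (add T ((¬p4 ∨ p4) → (¬p4 ∧ p3)), T (¬p4 ∨ p2)):
                T ((¬p4 ∨ p4) → (¬p4 ∧ p3)): β-rule — branch into F (¬p4 ∨ p4)  //  T (¬p4 ∧ p3).
                  branch 2.1.1.1.1 (add F (¬p4 ∨ p4)):
                    F (¬p4 ∨ p4): α-rule — add F ¬p4, F p4.
                    × closes — contains both p4 and ¬p4.
                  branch 2.1.1.1.2 (add T (¬p4 ∧ p3)):
                    T (¬p4 ∧ p3): α-rule — add T ¬p4, T p3.
                    T (¬p4 ∨ p2): β-rule — branch into T ¬p4  //  T p2.
                      branch 2.1.1.1.2.1 (add T ¬p4):
                        ○ open, literals {p3=true, p4=false}.
                      branch 2.1.1.1.2.2 (add T p2):
                        ○ open, literals {p2=true, p3=true, p4=false}.
              branch 2.1.1.2 (add F ((¬p4 ∨ p4) → (¬p4 ∧ p3)), F (¬p4 ∨ p2)):
                F ((¬p4 ∨ p4) → (¬p4 ∧ p3)): α-rule — add T (¬p4 ∨ p4), F (¬p4 ∧ p3).
                F (¬p4 ∨ p2): α-rule — add F ¬p4, F p2.
                × closes — contains both p4 and ¬p4.
          branch 2.1.2 (add F p4):
            T (((¬p4 ∨ p4) → (¬p4 ∧ p3)) ↔ (¬p4 ∨ p2)): β-rule — branch into T ((¬p4 ∨ p4) → (¬p4 ∧ p3)), T (¬p4 ∨ p2)  //  F ((¬p4 ∨ p4) → (¬p4 ∧ p3)), F (¬p4 ∨ p2).
              branch 2.1.2.1 (add T ((¬p4 ∨ p4) → (¬p4 ∧ p3)), T (¬p4 ∨ p2)):
                T ((¬p4 ∨ p4) → (¬p4 ∧ p3)): β-rule — branch into F (¬p4 ∨ p4)  //  T (¬p4 ∧ p3).
                  branch 2.1.2.1.1 (add F (¬p4 ∨ p4)):
                    F (¬p4 ∨ p4): α-rule — add F ¬p4, F p4.
                    × closes — contains both p4 and ¬p4.
                  branch 2.1.2.1.2 (add T (¬p4 ∧ p3)):
                    T (¬p4 ∧ p3): α-rule — add T ¬p4, T p3.
                    T (¬p4 ∨ p2): β-rule — branch into T ¬p4  //  T p2.
                      branch 2.1.2.1.2.1 (add T ¬p4):
                        ○ open, literals {p3=true, p4=false}.
                      branch 2.1.2.1.2.2 (add T p2):
                        ○ open, literals {p2=true, p3=true, p4=false}.
              branch 2.1.2.2 (add F ((¬p4 ∨ p4) → (¬p4 ∧ p3)), F (¬p4 ∨ p2)):
                F ((¬p4 ∨ p4) → (¬p4 ∧ p3)): α-rule — add T (¬p4 ∨ p4), F (¬p4 ∧ p3).
                F (¬p4 ∨ p2): α-rule — add F ¬p4, F p2.
                × closes — contains both p4 and ¬p4.
      branch 2.2 (add F (¬p4 ∧ (((¬p4 ∨ p4) → (¬p4 ∧ p3)) ↔ (¬p4 ∨ p2))), T (¬p3 ∧ p4)):
        T (¬p3 ∧ p4): α-rule — add T ¬p3, T p4.
        F (¬p4 ∧ (((¬p4 ∨ p4) → (¬p4 ∧ p3)) ↔ (¬p4 ∨ p2))): β-rule — branch into F ¬p4  //  F (((¬p4 ∨ p4) → (¬p4 ∧ p3)) ↔ (¬p4 ∨ p2)).
          branch 2.2.1 (add F ¬p4):
            ○ open, literals {p3=false, p4=true}.
          branch 2.2.2 (add F (((¬p4 ∨ p4) → (¬p4 ∧ p3)) ↔ (¬p4 ∨ p2))):
            F (((¬p4 ∨ p4) → (¬p4 ∧ p3)) ↔ (¬p4 ∨ p2)): β-rule — branch into T ((¬p4 ∨ p4) → (¬p4 ∧ p3)), F (¬p4 ∨ p2)  //  F ((¬p4 ∨ p4) → (¬p4 ∧ p3)), T (¬p4 ∨ p2).
              branch 2.2.2.1 (add T ((¬p4 ∨ p4) → (¬p4 ∧ p3)), F (¬p4 ∨ p2)):
                F (¬p4 ∨ p2): α-rule — add F ¬p4, F p2.
                T ((¬p4 ∨ p4) → (¬p4 ∧ p3)): β-rule — branch into F (¬p4 ∨ p4)  //  T (¬p4 ∧ p3).
                  branch 2.2.2.1.1 (add F (¬p4 ∨ p4)):
                    F (¬p4 ∨ p4): α-rule — add F ¬p4, F p4.
                    × closes — contains both p4 and ¬p4.
                  branch 2.2.2.1.2 (add T (¬p4 ∧ p3)):
                    T (¬p4 ∧ p3): α-rule — add T ¬p4, T p3.
                    × closes — contains both p4 and ¬p4.
              branch 2.2.2.2 (add F ((¬p4 ∨ p4) → (¬p4 ∧ p3)), T (¬p4 ∨ p2)):
                F ((¬p4 ∨ p4) → (¬p4 ∧ p3)): α-rule — add T (¬p4 ∨ p4), F (¬p4 ∧ p3).
                T (¬p4 ∨ p2): β-rule — branch into T ¬p4  //  T p2.
                  branch 2.2.2.2.1 (add T ¬p4):
                    × closes — contains both p4 and ¬p4.
                  branch 2.2.2.2.2 (add T p2):
                    T (¬p4 ∨ p4): β-rule — branch into T ¬p4  //  T p4.
                      branch 2.2.2.2.2.1 (add T ¬p4):
                        × closes — contains both p4 and ¬p4.
                      branch 2.2.2.2.2.2 (add T p4):
                        F (¬p4 ∧ p3): β-rule — branch into F ¬p4  //  F p3.
                          branch 2.2.2.2.2.2.1 (add F ¬p4):
                            ○ open, literals {p2=true, p3=false, p4=true}.
                          branch 2.2.2.2.2.2.2 (add F p3):
                            ○ open, literals {p2=true, p3=false, p4=true}.
8 branches closed, 8 open.
An open branch gives a countermodel: p4=false (unmentioned atoms arbitrary); under it the original formula is false.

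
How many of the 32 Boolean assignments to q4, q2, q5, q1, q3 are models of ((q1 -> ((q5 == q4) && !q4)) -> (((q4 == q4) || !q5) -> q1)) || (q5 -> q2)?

Initial set: {(((q1 -> ((q5 == q4) && !q4)) -> (((q4 == q4) || !q5) -> q1)) || (q5 -> q2))}.
(((q1 -> ((q5 == q4) && !q4)) -> (((q4 == q4) || !q5) -> q1)) || (q5 -> q2)): β-rule — branch into ((q1 -> ((q5 == q4) && !q4)) -> (((q4 == q4) || !q5) -> q1))  //  (q5 -> q2).
  branch 1 (add ((q1 -> ((q5 == q4) && !q4)) -> (((q4 == q4) || !q5) -> q1))):
    ((q1 -> ((q5 == q4) && !q4)) -> (((q4 == q4) || !q5) -> q1)): β-rule — branch into !(q1 -> ((q5 == q4) && !q4))  //  (((q4 == q4) || !q5) -> q1).
      branch 1.1 (add !(q1 -> ((q5 == q4) && !q4))):
        !(q1 -> ((q5 == q4) && !q4)): α-rule — add q1, !((q5 == q4) && !q4).
        !((q5 == q4) && !q4): β-rule — branch into !(q5 == q4)  //  !!q4.
          branch 1.1.1 (add !(q5 == q4)):
            !(q5 == q4): β-rule — branch into q5, !q4  //  !q5, q4.
              branch 1.1.1.1 (add q5, !q4):
                ○ open, literals {q1=true, q4=false, q5=true}.
              branch 1.1.1.2 (add !q5, q4):
                ○ open, literals {q1=true, q4=true, q5=false}.
          branch 1.1.2 (add !!q4):
            ○ open, literals {q1=true, q4=true}.
      branch 1.2 (add (((q4 == q4) || !q5) -> q1)):
        (((q4 == q4) || !q5) -> q1): β-rule — branch into !((q4 == q4) || !q5)  //  q1.
          branch 1.2.1 (add !((q4 == q4) || !q5)):
            !((q4 == q4) || !q5): α-rule — add !(q4 == q4), !!q5.
            !(q4 == q4): β-rule — branch into q4, !q4  //  !q4, q4.
              branch 1.2.1.1 (add q4, !q4):
                × closes — contains both q4 and !q4.
              branch 1.2.1.2 (add !q4, q4):
                × closes — contains both q4 and !q4.
          branch 1.2.2 (add q1):
            ○ open, literals {q1=true}.
  branch 2 (add (q5 -> q2)):
    (q5 -> q2): β-rule — branch into !q5  //  q2.
      branch 2.1 (add !q5):
        ○ open, literals {q5=false}.
      branch 2.2 (add q2):
        ○ open, literals {q2=true}.
2 branches closed, 6 open.
Each open branch fixes some atoms; the unmentioned ones are free. Counting distinct full assignments: branch {q1=true, q4=false, q5=true} (q2, q3) contributes 4 new; branch {q1=true, q4=true, q5=false} (q2, q3) contributes 4 new; branch {q1=true, q4=true} (q2, q5, q3) contributes 4 new; branch {q1=true} (q4, q2, q5, q3) contributes 4 new; branch {q5=false} (q4, q2, q1, q3) contributes 8 new; branch {q2=true} (q4, q5, q1, q3) contributes 4 new. Total: 28.

28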